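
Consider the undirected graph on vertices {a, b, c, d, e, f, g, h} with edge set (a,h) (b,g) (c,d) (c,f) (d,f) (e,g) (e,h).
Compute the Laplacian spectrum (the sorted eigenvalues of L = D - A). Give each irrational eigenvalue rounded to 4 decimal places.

[0, 0, 0.3820, 1.3820, 2.6180, 3, 3, 3.6180]

With the vertex order [a, b, c, d, e, f, g, h], the degrees are [1, 1, 2, 2, 2, 2, 2, 2], giving D = diag(1, 1, 2, 2, 2, 2, 2, 2) and L = D - A. Diagonalising L (or applying a numerical eigensolver to the 8x8 matrix) gives the spectrum above. The 2 zero eigenvalues correspond to the 2 connected components. The eigenvalues sum to 14, which equals trace(L) = 2|E|. The largest eigenvalue, 3.6180, is at most the vertex count 8.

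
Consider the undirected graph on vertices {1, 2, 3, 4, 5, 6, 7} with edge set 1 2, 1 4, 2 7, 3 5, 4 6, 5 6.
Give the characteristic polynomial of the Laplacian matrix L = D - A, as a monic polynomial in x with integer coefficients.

With the vertex order [1, 2, 3, 4, 5, 6, 7], the degrees are [2, 2, 1, 2, 2, 2, 1], giving D = diag(2, 2, 1, 2, 2, 2, 1) and L = D - A. L has integer entries, so p(x) = det(xI - L) has integer coefficients. Expanding the determinant yields x^7 - 12x^6 + 55x^5 - 120x^4 + 126x^3 - 56x^2 + 7x. Since p(0) = det(-L) = 0, x divides p(x). The eigenvalues sum to 12, which equals trace(L) = 2|E|.

x^7 - 12x^6 + 55x^5 - 120x^4 + 126x^3 - 56x^2 + 7x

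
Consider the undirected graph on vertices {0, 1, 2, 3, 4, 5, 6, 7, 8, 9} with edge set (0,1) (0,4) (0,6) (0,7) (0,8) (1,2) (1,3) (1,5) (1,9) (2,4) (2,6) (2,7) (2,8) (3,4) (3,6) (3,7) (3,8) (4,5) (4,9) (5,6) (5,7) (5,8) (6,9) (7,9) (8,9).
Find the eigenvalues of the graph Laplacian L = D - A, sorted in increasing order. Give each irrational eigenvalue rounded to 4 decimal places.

[0, 5, 5, 5, 5, 5, 5, 5, 5, 10]

Reading degrees in the order [0, 1, 2, 3, 4, 5, 6, 7, 8, 9] gives [5, 5, 5, 5, 5, 5, 5, 5, 5, 5]; set D = diag(5, 5, 5, 5, 5, 5, 5, 5, 5, 5) and form L = D - A. L is symmetric positive semidefinite, so every eigenvalue is real and nonnegative. The eigenvalues sum to 50, which equals trace(L) = 2|E|.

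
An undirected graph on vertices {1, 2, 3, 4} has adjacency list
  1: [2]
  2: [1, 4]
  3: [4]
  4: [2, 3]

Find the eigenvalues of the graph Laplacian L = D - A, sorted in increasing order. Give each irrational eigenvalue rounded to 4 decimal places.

Each diagonal entry of L is the vertex degree and each off-diagonal entry is -1 where an edge is present, 0 otherwise; in the order [1, 2, 3, 4] the diagonal is [1, 2, 1, 2]. Since every row of L sums to 0, the all-ones vector is in the kernel and 0 is an eigenvalue. The single zero eigenvalue shows the graph is connected.

[0, 0.5858, 2, 3.4142]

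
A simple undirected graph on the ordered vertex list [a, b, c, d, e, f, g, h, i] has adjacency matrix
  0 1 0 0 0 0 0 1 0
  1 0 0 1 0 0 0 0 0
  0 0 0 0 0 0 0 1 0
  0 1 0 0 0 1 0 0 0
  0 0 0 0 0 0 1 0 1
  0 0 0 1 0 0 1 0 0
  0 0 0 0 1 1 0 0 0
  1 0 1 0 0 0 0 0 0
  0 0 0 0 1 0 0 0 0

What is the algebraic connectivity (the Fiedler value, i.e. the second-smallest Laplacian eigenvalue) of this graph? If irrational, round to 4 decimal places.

0.1206

Each diagonal entry of L is the vertex degree and each off-diagonal entry is -1 where an edge is present, 0 otherwise; in the order [a, b, c, d, e, f, g, h, i] the diagonal is [2, 2, 1, 2, 2, 2, 2, 2, 1]. The smallest Laplacian eigenvalue is always 0. The next one, lambda_2 = 0.1206, measures how hard the graph is to disconnect: larger values mean better connectivity. There is one zero in the spectrum, matching the 1 component.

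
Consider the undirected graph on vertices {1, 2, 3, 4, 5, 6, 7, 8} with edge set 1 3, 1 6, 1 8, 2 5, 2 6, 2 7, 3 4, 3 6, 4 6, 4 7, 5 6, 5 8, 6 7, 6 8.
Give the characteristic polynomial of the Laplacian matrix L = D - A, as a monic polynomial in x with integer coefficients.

Reading degrees in the order [1, 2, 3, 4, 5, 6, 7, 8] gives [3, 3, 3, 3, 3, 7, 3, 3]; set D = diag(3, 3, 3, 3, 3, 7, 3, 3) and form L = D - A. Computing det(xI - L) by cofactor expansion (or equivalently via sum-over-permutations) gives x^8 - 28x^7 + 322x^6 - 1974x^5 + 6965x^4 - 14126x^3 + 15225x^2 - 6728x. The constant term is 0 because L is singular (the all-ones vector lies in its kernel).

x^8 - 28x^7 + 322x^6 - 1974x^5 + 6965x^4 - 14126x^3 + 15225x^2 - 6728x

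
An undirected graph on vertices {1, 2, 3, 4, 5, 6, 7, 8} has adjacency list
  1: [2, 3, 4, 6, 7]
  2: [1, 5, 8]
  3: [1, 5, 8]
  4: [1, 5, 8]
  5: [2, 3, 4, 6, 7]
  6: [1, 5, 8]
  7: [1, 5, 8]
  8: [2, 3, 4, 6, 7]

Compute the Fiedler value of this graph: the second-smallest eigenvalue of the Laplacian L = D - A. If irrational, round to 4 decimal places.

3

Reading degrees in the order [1, 2, 3, 4, 5, 6, 7, 8] gives [5, 3, 3, 3, 5, 3, 3, 5]; set D = diag(5, 3, 3, 3, 5, 3, 3, 5) and form L = D - A. The sorted Laplacian eigenvalues are [0, 3, 3, 3, 3, 5, 5, 8]; the algebraic connectivity is the second entry, 3. By the matrix-tree theorem the graph has (1/8) * product of the nonzero eigenvalues = 2025 spanning trees. The largest eigenvalue, 8, is at most the vertex count 8.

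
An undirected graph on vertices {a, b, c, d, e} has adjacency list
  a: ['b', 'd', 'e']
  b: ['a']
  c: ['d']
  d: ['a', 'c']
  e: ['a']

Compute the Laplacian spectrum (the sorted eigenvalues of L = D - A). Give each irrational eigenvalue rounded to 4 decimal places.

Reading degrees in the order [a, b, c, d, e] gives [3, 1, 1, 2, 1]; set D = diag(3, 1, 1, 2, 1) and form L = D - A. Diagonalising L (or applying a numerical eigensolver to the 5x5 matrix) gives the spectrum above. The single zero eigenvalue shows the graph is connected. There is one zero in the spectrum, matching the 1 component.

[0, 0.5188, 1, 2.3111, 4.1701]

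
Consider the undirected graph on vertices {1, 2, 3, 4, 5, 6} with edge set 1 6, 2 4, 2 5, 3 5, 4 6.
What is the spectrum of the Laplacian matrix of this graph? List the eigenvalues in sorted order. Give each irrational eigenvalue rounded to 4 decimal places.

Each diagonal entry of L is the vertex degree and each off-diagonal entry is -1 where an edge is present, 0 otherwise; in the order [1, 2, 3, 4, 5, 6] the diagonal is [1, 2, 1, 2, 2, 2]. Diagonalising L (or applying a numerical eigensolver to the 6x6 matrix) gives the spectrum above. There is one zero in the spectrum, matching the 1 component.

[0, 0.2679, 1, 2, 3, 3.7321]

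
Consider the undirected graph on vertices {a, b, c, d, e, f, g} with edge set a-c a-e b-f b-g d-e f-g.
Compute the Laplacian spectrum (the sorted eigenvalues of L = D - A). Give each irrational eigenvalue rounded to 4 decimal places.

[0, 0, 0.5858, 2, 3, 3, 3.4142]

Each diagonal entry of L is the vertex degree and each off-diagonal entry is -1 where an edge is present, 0 otherwise; in the order [a, b, c, d, e, f, g] the diagonal is [2, 2, 1, 1, 2, 2, 2]. L is symmetric positive semidefinite, so every eigenvalue is real and nonnegative. The 2 zero eigenvalues correspond to the 2 connected components. There are 2 zeros in the spectrum, matching the 2 components. The eigenvalues sum to 12, which equals trace(L) = 2|E|.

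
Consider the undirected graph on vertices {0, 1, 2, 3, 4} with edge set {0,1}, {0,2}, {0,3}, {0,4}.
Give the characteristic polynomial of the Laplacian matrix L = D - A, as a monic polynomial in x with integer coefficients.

Each diagonal entry of L is the vertex degree and each off-diagonal entry is -1 where an edge is present, 0 otherwise; in the order [0, 1, 2, 3, 4] the diagonal is [4, 1, 1, 1, 1]. The eigenvalues of L are [0, 1, 1, 1, 5]; the characteristic polynomial is the product of (x - lambda_i), which multiplies out to x^5 - 8x^4 + 18x^3 - 16x^2 + 5x. The constant term is 0 because L is singular (the all-ones vector lies in its kernel).

x^5 - 8x^4 + 18x^3 - 16x^2 + 5x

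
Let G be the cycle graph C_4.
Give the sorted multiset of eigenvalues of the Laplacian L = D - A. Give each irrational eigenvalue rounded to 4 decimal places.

[0, 2, 2, 4]

The graph has 4 vertices and degree multiset [2, 2, 2, 2]; D is the diagonal matrix of degrees and L = D - A. Since every row of L sums to 0, the all-ones vector is in the kernel and 0 is an eigenvalue. The single zero eigenvalue shows the graph is connected.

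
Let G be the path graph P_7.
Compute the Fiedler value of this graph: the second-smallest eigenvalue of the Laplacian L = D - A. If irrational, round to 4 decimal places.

0.1981

The graph has 7 vertices and degree multiset [2, 2, 2, 2, 2, 1, 1]; D is the diagonal matrix of degrees and L = D - A. Computing the eigenvalues of L and sorting gives [0, 0.1981, 0.7530, 1.5550, 2.4450, 3.2470, 3.8019]. The Fiedler value lambda_2 = 0.1981 is strictly positive, so the graph is connected. The largest eigenvalue, 3.8019, is at most the vertex count 7.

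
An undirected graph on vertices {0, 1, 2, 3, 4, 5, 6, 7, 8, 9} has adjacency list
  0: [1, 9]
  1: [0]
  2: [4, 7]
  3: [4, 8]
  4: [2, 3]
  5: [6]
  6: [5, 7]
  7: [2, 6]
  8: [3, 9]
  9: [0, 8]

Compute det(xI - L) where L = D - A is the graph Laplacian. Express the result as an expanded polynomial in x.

Reading degrees in the order [0, 1, 2, 3, 4, 5, 6, 7, 8, 9] gives [2, 1, 2, 2, 2, 1, 2, 2, 2, 2]; set D = diag(2, 1, 2, 2, 2, 1, 2, 2, 2, 2) and form L = D - A. Computing det(xI - L) by cofactor expansion (or equivalently via sum-over-permutations) gives x^10 - 18x^9 + 136x^8 - 560x^7 + 1365x^6 - 2002x^5 + 1716x^4 - 792x^3 + 165x^2 - 10x. Since p(0) = det(-L) = 0, x divides p(x). There is one zero in the spectrum, matching the 1 component.

x^10 - 18x^9 + 136x^8 - 560x^7 + 1365x^6 - 2002x^5 + 1716x^4 - 792x^3 + 165x^2 - 10x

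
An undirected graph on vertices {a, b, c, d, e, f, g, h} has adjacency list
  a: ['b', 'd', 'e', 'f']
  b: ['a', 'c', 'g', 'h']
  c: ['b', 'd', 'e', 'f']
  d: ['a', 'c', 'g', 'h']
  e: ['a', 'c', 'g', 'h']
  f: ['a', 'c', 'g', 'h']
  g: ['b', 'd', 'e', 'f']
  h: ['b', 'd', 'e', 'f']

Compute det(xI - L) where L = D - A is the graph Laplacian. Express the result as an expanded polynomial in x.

Reading degrees in the order [a, b, c, d, e, f, g, h] gives [4, 4, 4, 4, 4, 4, 4, 4]; set D = diag(4, 4, 4, 4, 4, 4, 4, 4) and form L = D - A. The eigenvalues of L are [0, 4, 4, 4, 4, 4, 4, 8]; the characteristic polynomial is the product of (x - lambda_i), which multiplies out to x^8 - 32x^7 + 432x^6 - 3200x^5 + 14080x^4 - 36864x^3 + 53248x^2 - 32768x. The constant term is 0 because L is singular (the all-ones vector lies in its kernel). The eigenvalues sum to 32, which equals trace(L) = 2|E|. There is one zero in the spectrum, matching the 1 component.

x^8 - 32x^7 + 432x^6 - 3200x^5 + 14080x^4 - 36864x^3 + 53248x^2 - 32768x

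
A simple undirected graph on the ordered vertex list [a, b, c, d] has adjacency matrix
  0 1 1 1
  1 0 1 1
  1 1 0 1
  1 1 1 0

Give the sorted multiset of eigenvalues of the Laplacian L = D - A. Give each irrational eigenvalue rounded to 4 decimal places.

With the vertex order [a, b, c, d], the degrees are [3, 3, 3, 3], giving D = diag(3, 3, 3, 3) and L = D - A. Since every row of L sums to 0, the all-ones vector is in the kernel and 0 is an eigenvalue. The single zero eigenvalue shows the graph is connected. There is one zero in the spectrum, matching the 1 component.

[0, 4, 4, 4]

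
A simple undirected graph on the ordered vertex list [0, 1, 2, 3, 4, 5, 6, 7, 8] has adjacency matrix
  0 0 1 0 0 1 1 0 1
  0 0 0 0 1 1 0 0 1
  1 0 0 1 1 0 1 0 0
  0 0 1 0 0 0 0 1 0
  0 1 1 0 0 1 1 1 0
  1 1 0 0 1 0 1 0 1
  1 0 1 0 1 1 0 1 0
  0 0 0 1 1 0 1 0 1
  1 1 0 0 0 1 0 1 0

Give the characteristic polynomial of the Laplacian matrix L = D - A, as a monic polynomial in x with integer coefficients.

Each diagonal entry of L is the vertex degree and each off-diagonal entry is -1 where an edge is present, 0 otherwise; in the order [0, 1, 2, 3, 4, 5, 6, 7, 8] the diagonal is [4, 3, 4, 2, 5, 5, 5, 4, 4]. L has integer entries, so p(x) = det(xI - L) has integer coefficients. Expanding the determinant yields x^9 - 36x^8 + 554x^7 - 4750x^6 + 24757x^5 - 80078x^4 + 156370x^3 - 167636x^2 + 74934x. The coefficient of x^8 equals -trace(L) = -36, matching the sum of degrees. The eigenvalues sum to 36, which equals trace(L) = 2|E|.

x^9 - 36x^8 + 554x^7 - 4750x^6 + 24757x^5 - 80078x^4 + 156370x^3 - 167636x^2 + 74934x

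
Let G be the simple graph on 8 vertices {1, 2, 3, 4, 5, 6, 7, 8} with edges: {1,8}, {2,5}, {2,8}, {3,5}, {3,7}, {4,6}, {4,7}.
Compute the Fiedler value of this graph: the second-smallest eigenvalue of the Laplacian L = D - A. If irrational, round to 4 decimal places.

Each diagonal entry of L is the vertex degree and each off-diagonal entry is -1 where an edge is present, 0 otherwise; in the order [1, 2, 3, 4, 5, 6, 7, 8] the diagonal is [1, 2, 2, 2, 2, 1, 2, 2]. Computing the eigenvalues of L and sorting gives [0, 0.1522, 0.5858, 1.2346, 2, 2.7654, 3.4142, 3.8478]. The Fiedler value lambda_2 = 0.1522 is strictly positive, so the graph is connected. The eigenvalues sum to 14, which equals trace(L) = 2|E|.

0.1522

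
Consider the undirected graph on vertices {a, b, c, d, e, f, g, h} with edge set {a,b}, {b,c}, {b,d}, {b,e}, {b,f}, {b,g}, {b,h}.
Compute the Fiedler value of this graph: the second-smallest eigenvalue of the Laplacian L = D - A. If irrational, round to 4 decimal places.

1

Reading degrees in the order [a, b, c, d, e, f, g, h] gives [1, 7, 1, 1, 1, 1, 1, 1]; set D = diag(1, 7, 1, 1, 1, 1, 1, 1) and form L = D - A. The smallest Laplacian eigenvalue is always 0. The next one, lambda_2 = 1, measures how hard the graph is to disconnect: larger values mean better connectivity. By the matrix-tree theorem the graph has (1/8) * product of the nonzero eigenvalues = 1 spanning tree. There is one zero in the spectrum, matching the 1 component.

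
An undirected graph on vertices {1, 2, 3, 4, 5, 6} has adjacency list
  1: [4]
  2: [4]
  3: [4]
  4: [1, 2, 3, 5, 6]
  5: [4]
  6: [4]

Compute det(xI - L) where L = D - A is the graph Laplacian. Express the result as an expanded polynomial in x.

x^6 - 10x^5 + 30x^4 - 40x^3 + 25x^2 - 6x

With the vertex order [1, 2, 3, 4, 5, 6], the degrees are [1, 1, 1, 5, 1, 1], giving D = diag(1, 1, 1, 5, 1, 1) and L = D - A. Computing det(xI - L) by cofactor expansion (or equivalently via sum-over-permutations) gives x^6 - 10x^5 + 30x^4 - 40x^3 + 25x^2 - 6x. The coefficient of x^5 equals -trace(L) = -10, matching the sum of degrees. The largest eigenvalue, 6, is at most the vertex count 6. The eigenvalues sum to 10, which equals trace(L) = 2|E|.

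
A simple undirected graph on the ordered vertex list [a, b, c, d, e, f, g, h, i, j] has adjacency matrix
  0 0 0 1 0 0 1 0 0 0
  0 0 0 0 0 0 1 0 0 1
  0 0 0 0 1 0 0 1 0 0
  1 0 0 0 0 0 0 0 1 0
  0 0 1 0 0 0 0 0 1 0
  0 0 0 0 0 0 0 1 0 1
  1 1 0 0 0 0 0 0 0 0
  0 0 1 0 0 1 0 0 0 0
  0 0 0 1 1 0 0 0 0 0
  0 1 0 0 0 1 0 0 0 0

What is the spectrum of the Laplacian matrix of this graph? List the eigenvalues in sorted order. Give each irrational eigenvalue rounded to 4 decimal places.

[0, 0.3820, 0.3820, 1.3820, 1.3820, 2.6180, 2.6180, 3.6180, 3.6180, 4]

Each diagonal entry of L is the vertex degree and each off-diagonal entry is -1 where an edge is present, 0 otherwise; in the order [a, b, c, d, e, f, g, h, i, j] the diagonal is [2, 2, 2, 2, 2, 2, 2, 2, 2, 2]. Diagonalising L (or applying a numerical eigensolver to the 10x10 matrix) gives the spectrum above. The single zero eigenvalue shows the graph is connected. The largest eigenvalue, 4, is at most the vertex count 10. By the matrix-tree theorem the graph has (1/10) * product of the nonzero eigenvalues = 10 spanning trees.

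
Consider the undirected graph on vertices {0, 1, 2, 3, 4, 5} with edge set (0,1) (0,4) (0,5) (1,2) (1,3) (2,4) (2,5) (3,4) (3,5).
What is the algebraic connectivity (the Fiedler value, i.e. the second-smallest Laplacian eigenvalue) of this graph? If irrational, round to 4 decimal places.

Reading degrees in the order [0, 1, 2, 3, 4, 5] gives [3, 3, 3, 3, 3, 3]; set D = diag(3, 3, 3, 3, 3, 3) and form L = D - A. The smallest Laplacian eigenvalue is always 0. The next one, lambda_2 = 3, measures how hard the graph is to disconnect: larger values mean better connectivity. The eigenvalues sum to 18, which equals trace(L) = 2|E|. There is one zero in the spectrum, matching the 1 component.

3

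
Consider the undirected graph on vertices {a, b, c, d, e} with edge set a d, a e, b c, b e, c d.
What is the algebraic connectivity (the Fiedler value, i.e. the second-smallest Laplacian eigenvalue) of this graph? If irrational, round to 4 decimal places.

Reading degrees in the order [a, b, c, d, e] gives [2, 2, 2, 2, 2]; set D = diag(2, 2, 2, 2, 2) and form L = D - A. The smallest Laplacian eigenvalue is always 0. The next one, lambda_2 = 1.3820, measures how hard the graph is to disconnect: larger values mean better connectivity. The largest eigenvalue, 3.6180, is at most the vertex count 5.

1.3820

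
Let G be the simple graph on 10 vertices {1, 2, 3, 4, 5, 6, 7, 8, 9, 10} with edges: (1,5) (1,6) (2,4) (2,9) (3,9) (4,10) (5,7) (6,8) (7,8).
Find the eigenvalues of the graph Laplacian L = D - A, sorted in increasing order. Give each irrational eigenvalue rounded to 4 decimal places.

Each diagonal entry of L is the vertex degree and each off-diagonal entry is -1 where an edge is present, 0 otherwise; in the order [1, 2, 3, 4, 5, 6, 7, 8, 9, 10] the diagonal is [2, 2, 1, 2, 2, 2, 2, 2, 2, 1]. Since every row of L sums to 0, the all-ones vector is in the kernel and 0 is an eigenvalue. The 2 zero eigenvalues correspond to the 2 connected components. The eigenvalues sum to 18, which equals trace(L) = 2|E|. There are 2 zeros in the spectrum, matching the 2 components.

[0, 0, 0.3820, 1.3820, 1.3820, 1.3820, 2.6180, 3.6180, 3.6180, 3.6180]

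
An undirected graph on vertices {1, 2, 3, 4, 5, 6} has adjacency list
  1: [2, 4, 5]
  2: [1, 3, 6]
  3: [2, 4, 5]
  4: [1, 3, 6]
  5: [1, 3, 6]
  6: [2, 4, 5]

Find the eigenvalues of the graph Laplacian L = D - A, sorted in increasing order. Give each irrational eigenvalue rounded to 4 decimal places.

Each diagonal entry of L is the vertex degree and each off-diagonal entry is -1 where an edge is present, 0 otherwise; in the order [1, 2, 3, 4, 5, 6] the diagonal is [3, 3, 3, 3, 3, 3]. L is symmetric positive semidefinite, so every eigenvalue is real and nonnegative. There is one zero in the spectrum, matching the 1 component.

[0, 3, 3, 3, 3, 6]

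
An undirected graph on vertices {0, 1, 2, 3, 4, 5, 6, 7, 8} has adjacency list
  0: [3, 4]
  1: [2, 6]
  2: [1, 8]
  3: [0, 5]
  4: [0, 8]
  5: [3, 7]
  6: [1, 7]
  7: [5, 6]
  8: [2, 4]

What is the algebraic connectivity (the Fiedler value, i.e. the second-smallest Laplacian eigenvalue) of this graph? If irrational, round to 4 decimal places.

0.4679

With the vertex order [0, 1, 2, 3, 4, 5, 6, 7, 8], the degrees are [2, 2, 2, 2, 2, 2, 2, 2, 2], giving D = diag(2, 2, 2, 2, 2, 2, 2, 2, 2) and L = D - A. The smallest Laplacian eigenvalue is always 0. The next one, lambda_2 = 0.4679, measures how hard the graph is to disconnect: larger values mean better connectivity. The largest eigenvalue, 3.8794, is at most the vertex count 9.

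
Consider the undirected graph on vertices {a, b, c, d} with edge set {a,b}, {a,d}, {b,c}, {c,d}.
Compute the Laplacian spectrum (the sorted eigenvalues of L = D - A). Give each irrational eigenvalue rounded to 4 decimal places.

[0, 2, 2, 4]

Each diagonal entry of L is the vertex degree and each off-diagonal entry is -1 where an edge is present, 0 otherwise; in the order [a, b, c, d] the diagonal is [2, 2, 2, 2]. The multiplicity of 0 as a Laplacian eigenvalue equals the number of connected components.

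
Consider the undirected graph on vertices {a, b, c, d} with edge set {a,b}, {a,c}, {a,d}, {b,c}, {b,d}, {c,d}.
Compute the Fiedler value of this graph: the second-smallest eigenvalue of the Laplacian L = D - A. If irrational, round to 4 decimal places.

4

Each diagonal entry of L is the vertex degree and each off-diagonal entry is -1 where an edge is present, 0 otherwise; in the order [a, b, c, d] the diagonal is [3, 3, 3, 3]. The smallest Laplacian eigenvalue is always 0. The next one, lambda_2 = 4, measures how hard the graph is to disconnect: larger values mean better connectivity. The eigenvalues sum to 12, which equals trace(L) = 2|E|. The largest eigenvalue, 4, is at most the vertex count 4.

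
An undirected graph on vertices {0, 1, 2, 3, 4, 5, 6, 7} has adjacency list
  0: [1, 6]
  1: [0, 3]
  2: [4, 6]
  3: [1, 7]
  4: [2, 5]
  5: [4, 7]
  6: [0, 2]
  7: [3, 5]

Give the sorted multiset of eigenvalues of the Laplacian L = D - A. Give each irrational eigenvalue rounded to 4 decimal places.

[0, 0.5858, 0.5858, 2, 2, 3.4142, 3.4142, 4]

Each diagonal entry of L is the vertex degree and each off-diagonal entry is -1 where an edge is present, 0 otherwise; in the order [0, 1, 2, 3, 4, 5, 6, 7] the diagonal is [2, 2, 2, 2, 2, 2, 2, 2]. L is symmetric positive semidefinite, so every eigenvalue is real and nonnegative. The single zero eigenvalue shows the graph is connected. There is one zero in the spectrum, matching the 1 component.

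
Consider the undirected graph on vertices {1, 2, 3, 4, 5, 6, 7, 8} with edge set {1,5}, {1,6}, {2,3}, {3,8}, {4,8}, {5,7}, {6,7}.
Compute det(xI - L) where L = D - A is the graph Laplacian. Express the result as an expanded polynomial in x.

With the vertex order [1, 2, 3, 4, 5, 6, 7, 8], the degrees are [2, 1, 2, 1, 2, 2, 2, 2], giving D = diag(2, 1, 2, 1, 2, 2, 2, 2) and L = D - A. Computing det(xI - L) by cofactor expansion (or equivalently via sum-over-permutations) gives x^8 - 14x^7 + 78x^6 - 220x^5 + 328x^4 - 240x^3 + 64x^2. The coefficient of x^7 equals -trace(L) = -14, matching the sum of degrees. There are 2 zeros in the spectrum, matching the 2 components.

x^8 - 14x^7 + 78x^6 - 220x^5 + 328x^4 - 240x^3 + 64x^2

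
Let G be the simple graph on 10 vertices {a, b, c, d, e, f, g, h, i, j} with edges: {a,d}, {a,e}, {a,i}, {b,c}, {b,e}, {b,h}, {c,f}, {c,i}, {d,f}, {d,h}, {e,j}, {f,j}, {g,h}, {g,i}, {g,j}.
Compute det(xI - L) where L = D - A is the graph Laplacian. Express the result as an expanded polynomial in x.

x^10 - 30x^9 + 390x^8 - 2880x^7 + 13305x^6 - 39882x^5 + 77640x^4 - 94800x^3 + 66000x^2 - 20000x

Reading degrees in the order [a, b, c, d, e, f, g, h, i, j] gives [3, 3, 3, 3, 3, 3, 3, 3, 3, 3]; set D = diag(3, 3, 3, 3, 3, 3, 3, 3, 3, 3) and form L = D - A. L has integer entries, so p(x) = det(xI - L) has integer coefficients. Expanding the determinant yields x^10 - 30x^9 + 390x^8 - 2880x^7 + 13305x^6 - 39882x^5 + 77640x^4 - 94800x^3 + 66000x^2 - 20000x. The coefficient of x^9 equals -trace(L) = -30, matching the sum of degrees. The eigenvalues sum to 30, which equals trace(L) = 2|E|.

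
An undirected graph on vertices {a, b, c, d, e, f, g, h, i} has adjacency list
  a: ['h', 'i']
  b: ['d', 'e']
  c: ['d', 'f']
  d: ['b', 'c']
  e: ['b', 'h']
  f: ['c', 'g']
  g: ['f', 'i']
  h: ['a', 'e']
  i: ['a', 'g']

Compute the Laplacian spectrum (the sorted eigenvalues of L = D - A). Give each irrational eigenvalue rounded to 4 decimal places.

With the vertex order [a, b, c, d, e, f, g, h, i], the degrees are [2, 2, 2, 2, 2, 2, 2, 2, 2], giving D = diag(2, 2, 2, 2, 2, 2, 2, 2, 2) and L = D - A. L is symmetric positive semidefinite, so every eigenvalue is real and nonnegative. The single zero eigenvalue shows the graph is connected. The eigenvalues sum to 18, which equals trace(L) = 2|E|. By the matrix-tree theorem the graph has (1/9) * product of the nonzero eigenvalues = 9 spanning trees.

[0, 0.4679, 0.4679, 1.6527, 1.6527, 3, 3, 3.8794, 3.8794]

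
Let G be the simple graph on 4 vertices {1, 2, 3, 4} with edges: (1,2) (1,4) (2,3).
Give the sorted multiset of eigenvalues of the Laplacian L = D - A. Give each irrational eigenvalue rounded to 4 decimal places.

[0, 0.5858, 2, 3.4142]

With the vertex order [1, 2, 3, 4], the degrees are [2, 2, 1, 1], giving D = diag(2, 2, 1, 1) and L = D - A. Diagonalising L (or applying a numerical eigensolver to the 4x4 matrix) gives the spectrum above. By the matrix-tree theorem the graph has (1/4) * product of the nonzero eigenvalues = 1 spanning tree.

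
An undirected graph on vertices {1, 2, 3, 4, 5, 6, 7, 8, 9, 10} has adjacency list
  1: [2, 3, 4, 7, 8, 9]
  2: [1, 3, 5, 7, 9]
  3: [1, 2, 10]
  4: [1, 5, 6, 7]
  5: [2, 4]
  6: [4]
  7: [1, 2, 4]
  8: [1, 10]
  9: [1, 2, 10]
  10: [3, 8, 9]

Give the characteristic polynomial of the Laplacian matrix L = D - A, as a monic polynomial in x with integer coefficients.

x^10 - 32x^9 + 435x^8 - 3288x^7 + 15183x^6 - 44250x^5 + 80975x^4 - 89040x^3 + 52764x^2 - 12600x

Reading degrees in the order [1, 2, 3, 4, 5, 6, 7, 8, 9, 10] gives [6, 5, 3, 4, 2, 1, 3, 2, 3, 3]; set D = diag(6, 5, 3, 4, 2, 1, 3, 2, 3, 3) and form L = D - A. L has integer entries, so p(x) = det(xI - L) has integer coefficients. Expanding the determinant yields x^10 - 32x^9 + 435x^8 - 3288x^7 + 15183x^6 - 44250x^5 + 80975x^4 - 89040x^3 + 52764x^2 - 12600x. Since p(0) = det(-L) = 0, x divides p(x). The eigenvalues sum to 32, which equals trace(L) = 2|E|.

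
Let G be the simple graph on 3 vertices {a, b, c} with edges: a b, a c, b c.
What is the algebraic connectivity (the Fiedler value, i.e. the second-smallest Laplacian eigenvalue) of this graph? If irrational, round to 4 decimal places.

3

Each diagonal entry of L is the vertex degree and each off-diagonal entry is -1 where an edge is present, 0 otherwise; in the order [a, b, c] the diagonal is [2, 2, 2]. Computing the eigenvalues of L and sorting gives [0, 3, 3]. The Fiedler value lambda_2 = 3 is strictly positive, so the graph is connected. There is one zero in the spectrum, matching the 1 component.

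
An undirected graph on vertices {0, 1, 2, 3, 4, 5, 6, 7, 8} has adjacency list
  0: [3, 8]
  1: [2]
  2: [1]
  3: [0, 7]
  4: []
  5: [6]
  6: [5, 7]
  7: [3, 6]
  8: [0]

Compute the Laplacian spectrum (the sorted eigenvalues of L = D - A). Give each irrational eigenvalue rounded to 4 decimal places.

[0, 0, 0, 0.2679, 1, 2, 2, 3, 3.7321]

Reading degrees in the order [0, 1, 2, 3, 4, 5, 6, 7, 8] gives [2, 1, 1, 2, 0, 1, 2, 2, 1]; set D = diag(2, 1, 1, 2, 0, 1, 2, 2, 1) and form L = D - A. L is symmetric positive semidefinite, so every eigenvalue is real and nonnegative. The 3 zero eigenvalues correspond to the 3 connected components. The eigenvalues sum to 12, which equals trace(L) = 2|E|. The largest eigenvalue, 3.7321, is at most the vertex count 9.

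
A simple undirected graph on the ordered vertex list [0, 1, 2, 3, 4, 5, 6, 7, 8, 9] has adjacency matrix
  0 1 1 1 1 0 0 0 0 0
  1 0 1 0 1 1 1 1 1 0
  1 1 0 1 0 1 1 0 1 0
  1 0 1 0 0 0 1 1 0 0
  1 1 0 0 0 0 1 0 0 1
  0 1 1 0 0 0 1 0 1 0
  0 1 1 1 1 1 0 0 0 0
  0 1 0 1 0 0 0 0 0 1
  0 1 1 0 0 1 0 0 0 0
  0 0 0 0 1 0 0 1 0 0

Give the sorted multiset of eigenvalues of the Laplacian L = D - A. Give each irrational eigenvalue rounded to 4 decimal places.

Each diagonal entry of L is the vertex degree and each off-diagonal entry is -1 where an edge is present, 0 otherwise; in the order [0, 1, 2, 3, 4, 5, 6, 7, 8, 9] the diagonal is [4, 7, 6, 4, 4, 4, 5, 3, 3, 2]. Since every row of L sums to 0, the all-ones vector is in the kernel and 0 is an eigenvalue. The largest eigenvalue, 8.2745, is at most the vertex count 10.

[0, 1.3049, 2.5407, 2.9017, 4, 4.4006, 5, 6.3338, 7.2438, 8.2745]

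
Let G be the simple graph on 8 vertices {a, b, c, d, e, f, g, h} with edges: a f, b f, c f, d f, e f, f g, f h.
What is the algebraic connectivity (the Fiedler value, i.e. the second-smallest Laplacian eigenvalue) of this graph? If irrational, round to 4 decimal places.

1

Reading degrees in the order [a, b, c, d, e, f, g, h] gives [1, 1, 1, 1, 1, 7, 1, 1]; set D = diag(1, 1, 1, 1, 1, 7, 1, 1) and form L = D - A. The smallest Laplacian eigenvalue is always 0. The next one, lambda_2 = 1, measures how hard the graph is to disconnect: larger values mean better connectivity. The eigenvalues sum to 14, which equals trace(L) = 2|E|.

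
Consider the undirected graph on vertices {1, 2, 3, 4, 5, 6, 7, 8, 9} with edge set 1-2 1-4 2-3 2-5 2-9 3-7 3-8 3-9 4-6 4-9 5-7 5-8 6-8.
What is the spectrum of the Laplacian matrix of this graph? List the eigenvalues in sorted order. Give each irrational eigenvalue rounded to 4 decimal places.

[0, 1.0226, 1.4075, 2.3023, 2.5955, 3.5247, 4, 5.1376, 6.0098]

Each diagonal entry of L is the vertex degree and each off-diagonal entry is -1 where an edge is present, 0 otherwise; in the order [1, 2, 3, 4, 5, 6, 7, 8, 9] the diagonal is [2, 4, 4, 3, 3, 2, 2, 3, 3]. L is symmetric positive semidefinite, so every eigenvalue is real and nonnegative. There is one zero in the spectrum, matching the 1 component. By the matrix-tree theorem the graph has (1/9) * product of the nonzero eigenvalues = 416 spanning trees.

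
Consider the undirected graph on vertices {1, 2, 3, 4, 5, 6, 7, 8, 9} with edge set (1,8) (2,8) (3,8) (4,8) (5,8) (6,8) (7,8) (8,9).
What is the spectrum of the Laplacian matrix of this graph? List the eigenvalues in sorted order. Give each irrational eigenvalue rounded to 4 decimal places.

Reading degrees in the order [1, 2, 3, 4, 5, 6, 7, 8, 9] gives [1, 1, 1, 1, 1, 1, 1, 8, 1]; set D = diag(1, 1, 1, 1, 1, 1, 1, 8, 1) and form L = D - A. Since every row of L sums to 0, the all-ones vector is in the kernel and 0 is an eigenvalue. The single zero eigenvalue shows the graph is connected.

[0, 1, 1, 1, 1, 1, 1, 1, 9]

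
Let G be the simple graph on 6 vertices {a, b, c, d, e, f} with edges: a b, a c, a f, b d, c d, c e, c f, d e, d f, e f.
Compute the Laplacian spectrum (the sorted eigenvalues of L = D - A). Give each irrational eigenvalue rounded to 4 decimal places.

Each diagonal entry of L is the vertex degree and each off-diagonal entry is -1 where an edge is present, 0 otherwise; in the order [a, b, c, d, e, f] the diagonal is [3, 2, 4, 4, 3, 4]. L is symmetric positive semidefinite, so every eigenvalue is real and nonnegative.

[0, 1.7857, 3, 4.5392, 5, 5.6751]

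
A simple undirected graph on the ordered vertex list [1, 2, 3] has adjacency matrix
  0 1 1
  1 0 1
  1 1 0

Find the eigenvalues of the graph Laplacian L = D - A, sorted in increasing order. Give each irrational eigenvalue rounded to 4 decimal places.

[0, 3, 3]

Reading degrees in the order [1, 2, 3] gives [2, 2, 2]; set D = diag(2, 2, 2) and form L = D - A. The multiplicity of 0 as a Laplacian eigenvalue equals the number of connected components. The single zero eigenvalue shows the graph is connected. The eigenvalues sum to 6, which equals trace(L) = 2|E|.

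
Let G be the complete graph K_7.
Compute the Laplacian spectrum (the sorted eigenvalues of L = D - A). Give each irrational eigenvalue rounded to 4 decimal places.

The graph has 7 vertices and degree multiset [6, 6, 6, 6, 6, 6, 6]; D is the diagonal matrix of degrees and L = D - A. Diagonalising L (or applying a numerical eigensolver to the 7x7 matrix) gives the spectrum above. The single zero eigenvalue shows the graph is connected. There is one zero in the spectrum, matching the 1 component. The largest eigenvalue, 7, is at most the vertex count 7.

[0, 7, 7, 7, 7, 7, 7]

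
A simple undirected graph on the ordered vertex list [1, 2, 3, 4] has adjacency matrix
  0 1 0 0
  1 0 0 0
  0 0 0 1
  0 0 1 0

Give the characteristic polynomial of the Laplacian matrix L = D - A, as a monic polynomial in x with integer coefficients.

With the vertex order [1, 2, 3, 4], the degrees are [1, 1, 1, 1], giving D = diag(1, 1, 1, 1) and L = D - A. The eigenvalues of L are [0, 0, 2, 2]; the characteristic polynomial is the product of (x - lambda_i), which multiplies out to x^4 - 4x^3 + 4x^2. Since p(0) = det(-L) = 0, x divides p(x). There are 2 zeros in the spectrum, matching the 2 components.

x^4 - 4x^3 + 4x^2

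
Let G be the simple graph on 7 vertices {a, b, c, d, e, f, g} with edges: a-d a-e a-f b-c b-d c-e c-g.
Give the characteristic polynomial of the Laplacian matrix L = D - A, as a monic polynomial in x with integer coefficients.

Each diagonal entry of L is the vertex degree and each off-diagonal entry is -1 where an edge is present, 0 otherwise; in the order [a, b, c, d, e, f, g] the diagonal is [3, 2, 3, 2, 2, 1, 1]. Computing det(xI - L) by cofactor expansion (or equivalently via sum-over-permutations) gives x^7 - 14x^6 + 75x^5 - 194x^4 + 253x^3 - 156x^2 + 35x. Since p(0) = det(-L) = 0, x divides p(x). There is one zero in the spectrum, matching the 1 component.

x^7 - 14x^6 + 75x^5 - 194x^4 + 253x^3 - 156x^2 + 35x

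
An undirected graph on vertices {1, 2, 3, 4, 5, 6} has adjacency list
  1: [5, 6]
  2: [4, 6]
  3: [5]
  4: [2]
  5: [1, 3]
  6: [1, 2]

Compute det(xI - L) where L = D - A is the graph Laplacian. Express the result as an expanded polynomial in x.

x^6 - 10x^5 + 36x^4 - 56x^3 + 35x^2 - 6x

Each diagonal entry of L is the vertex degree and each off-diagonal entry is -1 where an edge is present, 0 otherwise; in the order [1, 2, 3, 4, 5, 6] the diagonal is [2, 2, 1, 1, 2, 2]. Computing det(xI - L) by cofactor expansion (or equivalently via sum-over-permutations) gives x^6 - 10x^5 + 36x^4 - 56x^3 + 35x^2 - 6x. The constant term is 0 because L is singular (the all-ones vector lies in its kernel). There is one zero in the spectrum, matching the 1 component.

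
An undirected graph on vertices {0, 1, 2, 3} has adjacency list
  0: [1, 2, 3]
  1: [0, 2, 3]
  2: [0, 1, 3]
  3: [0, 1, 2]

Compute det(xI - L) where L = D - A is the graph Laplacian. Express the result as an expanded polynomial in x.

Reading degrees in the order [0, 1, 2, 3] gives [3, 3, 3, 3]; set D = diag(3, 3, 3, 3) and form L = D - A. L has integer entries, so p(x) = det(xI - L) has integer coefficients. Expanding the determinant yields x^4 - 12x^3 + 48x^2 - 64x. Since p(0) = det(-L) = 0, x divides p(x).

x^4 - 12x^3 + 48x^2 - 64x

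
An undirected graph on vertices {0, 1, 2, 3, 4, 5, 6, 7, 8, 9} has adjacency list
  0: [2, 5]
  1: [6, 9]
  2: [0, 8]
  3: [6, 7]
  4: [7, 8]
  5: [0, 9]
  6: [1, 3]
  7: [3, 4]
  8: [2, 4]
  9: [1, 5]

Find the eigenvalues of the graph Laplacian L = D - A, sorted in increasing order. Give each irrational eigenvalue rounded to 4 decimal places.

[0, 0.3820, 0.3820, 1.3820, 1.3820, 2.6180, 2.6180, 3.6180, 3.6180, 4]

With the vertex order [0, 1, 2, 3, 4, 5, 6, 7, 8, 9], the degrees are [2, 2, 2, 2, 2, 2, 2, 2, 2, 2], giving D = diag(2, 2, 2, 2, 2, 2, 2, 2, 2, 2) and L = D - A. Diagonalising L (or applying a numerical eigensolver to the 10x10 matrix) gives the spectrum above. The single zero eigenvalue shows the graph is connected. The largest eigenvalue, 4, is at most the vertex count 10.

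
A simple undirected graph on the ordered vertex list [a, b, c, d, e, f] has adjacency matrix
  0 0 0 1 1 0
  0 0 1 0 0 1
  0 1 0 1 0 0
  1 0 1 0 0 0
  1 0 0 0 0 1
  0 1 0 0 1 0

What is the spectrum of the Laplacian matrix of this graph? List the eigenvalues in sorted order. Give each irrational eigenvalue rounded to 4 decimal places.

[0, 1, 1, 3, 3, 4]

With the vertex order [a, b, c, d, e, f], the degrees are [2, 2, 2, 2, 2, 2], giving D = diag(2, 2, 2, 2, 2, 2) and L = D - A. The multiplicity of 0 as a Laplacian eigenvalue equals the number of connected components. The eigenvalues sum to 12, which equals trace(L) = 2|E|.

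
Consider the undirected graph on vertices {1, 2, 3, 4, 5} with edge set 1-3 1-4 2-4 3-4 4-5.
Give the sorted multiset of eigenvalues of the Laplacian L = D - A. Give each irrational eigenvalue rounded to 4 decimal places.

Reading degrees in the order [1, 2, 3, 4, 5] gives [2, 1, 2, 4, 1]; set D = diag(2, 1, 2, 4, 1) and form L = D - A. The multiplicity of 0 as a Laplacian eigenvalue equals the number of connected components. The single zero eigenvalue shows the graph is connected. By the matrix-tree theorem the graph has (1/5) * product of the nonzero eigenvalues = 3 spanning trees.

[0, 1, 1, 3, 5]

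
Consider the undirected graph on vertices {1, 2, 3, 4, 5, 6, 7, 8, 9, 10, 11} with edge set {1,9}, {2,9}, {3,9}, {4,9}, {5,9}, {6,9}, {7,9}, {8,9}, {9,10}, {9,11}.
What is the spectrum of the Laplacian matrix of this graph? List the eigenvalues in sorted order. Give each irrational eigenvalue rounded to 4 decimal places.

[0, 1, 1, 1, 1, 1, 1, 1, 1, 1, 11]

Each diagonal entry of L is the vertex degree and each off-diagonal entry is -1 where an edge is present, 0 otherwise; in the order [1, 2, 3, 4, 5, 6, 7, 8, 9, 10, 11] the diagonal is [1, 1, 1, 1, 1, 1, 1, 1, 10, 1, 1]. Since every row of L sums to 0, the all-ones vector is in the kernel and 0 is an eigenvalue. The largest eigenvalue, 11, is at most the vertex count 11. The eigenvalues sum to 20, which equals trace(L) = 2|E|.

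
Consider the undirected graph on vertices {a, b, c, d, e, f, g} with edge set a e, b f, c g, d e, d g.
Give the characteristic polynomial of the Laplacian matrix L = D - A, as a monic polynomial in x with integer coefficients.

x^7 - 10x^6 + 37x^5 - 62x^4 + 45x^3 - 10x^2

Each diagonal entry of L is the vertex degree and each off-diagonal entry is -1 where an edge is present, 0 otherwise; in the order [a, b, c, d, e, f, g] the diagonal is [1, 1, 1, 2, 2, 1, 2]. L has integer entries, so p(x) = det(xI - L) has integer coefficients. Expanding the determinant yields x^7 - 10x^6 + 37x^5 - 62x^4 + 45x^3 - 10x^2. The constant term is 0 because L is singular (the all-ones vector lies in its kernel). The largest eigenvalue, 3.6180, is at most the vertex count 7.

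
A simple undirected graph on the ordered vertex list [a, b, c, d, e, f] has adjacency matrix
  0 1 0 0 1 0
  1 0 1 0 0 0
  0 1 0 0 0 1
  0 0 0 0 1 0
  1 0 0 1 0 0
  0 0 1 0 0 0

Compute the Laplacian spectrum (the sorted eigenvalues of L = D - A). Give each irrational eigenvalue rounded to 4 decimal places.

[0, 0.2679, 1, 2, 3, 3.7321]

Each diagonal entry of L is the vertex degree and each off-diagonal entry is -1 where an edge is present, 0 otherwise; in the order [a, b, c, d, e, f] the diagonal is [2, 2, 2, 1, 2, 1]. The multiplicity of 0 as a Laplacian eigenvalue equals the number of connected components. The single zero eigenvalue shows the graph is connected. By the matrix-tree theorem the graph has (1/6) * product of the nonzero eigenvalues = 1 spanning tree.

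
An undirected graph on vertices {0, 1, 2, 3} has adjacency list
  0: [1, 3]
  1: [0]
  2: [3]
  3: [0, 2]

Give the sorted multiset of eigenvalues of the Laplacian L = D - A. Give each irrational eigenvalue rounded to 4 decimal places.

With the vertex order [0, 1, 2, 3], the degrees are [2, 1, 1, 2], giving D = diag(2, 1, 1, 2) and L = D - A. Diagonalising L (or applying a numerical eigensolver to the 4x4 matrix) gives the spectrum above. The single zero eigenvalue shows the graph is connected.

[0, 0.5858, 2, 3.4142]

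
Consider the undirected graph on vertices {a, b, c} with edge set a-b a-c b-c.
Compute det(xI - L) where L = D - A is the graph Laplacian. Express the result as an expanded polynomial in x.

x^3 - 6x^2 + 9x

Reading degrees in the order [a, b, c] gives [2, 2, 2]; set D = diag(2, 2, 2) and form L = D - A. L has integer entries, so p(x) = det(xI - L) has integer coefficients. Expanding the determinant yields x^3 - 6x^2 + 9x. Since p(0) = det(-L) = 0, x divides p(x). By the matrix-tree theorem the graph has (1/3) * product of the nonzero eigenvalues = 3 spanning trees.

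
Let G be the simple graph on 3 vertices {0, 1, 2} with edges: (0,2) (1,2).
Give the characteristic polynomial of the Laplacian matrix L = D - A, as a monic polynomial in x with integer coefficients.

x^3 - 4x^2 + 3x

With the vertex order [0, 1, 2], the degrees are [1, 1, 2], giving D = diag(1, 1, 2) and L = D - A. The eigenvalues of L are [0, 1, 3]; the characteristic polynomial is the product of (x - lambda_i), which multiplies out to x^3 - 4x^2 + 3x. The constant term is 0 because L is singular (the all-ones vector lies in its kernel). The eigenvalues sum to 4, which equals trace(L) = 2|E|. There is one zero in the spectrum, matching the 1 component.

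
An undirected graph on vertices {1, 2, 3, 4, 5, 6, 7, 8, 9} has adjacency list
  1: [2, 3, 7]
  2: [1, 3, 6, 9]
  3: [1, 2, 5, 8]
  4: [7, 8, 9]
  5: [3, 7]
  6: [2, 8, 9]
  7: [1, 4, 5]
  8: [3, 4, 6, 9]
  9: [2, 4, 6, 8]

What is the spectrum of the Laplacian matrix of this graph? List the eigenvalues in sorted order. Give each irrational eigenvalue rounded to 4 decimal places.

With the vertex order [1, 2, 3, 4, 5, 6, 7, 8, 9], the degrees are [3, 4, 4, 3, 2, 3, 3, 4, 4], giving D = diag(3, 4, 4, 3, 2, 3, 3, 4, 4) and L = D - A. The multiplicity of 0 as a Laplacian eigenvalue equals the number of connected components. There is one zero in the spectrum, matching the 1 component.

[0, 1.1739, 2.0773, 2.4356, 3.4836, 4.3047, 5.1344, 5.2081, 6.1824]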